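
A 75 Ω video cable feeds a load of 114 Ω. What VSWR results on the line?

Γ = (114 − 75)/(114 + 75) = 0.206
VSWR = (1 + 0.206)/(1 − 0.206)

VSWR ≈ 1.52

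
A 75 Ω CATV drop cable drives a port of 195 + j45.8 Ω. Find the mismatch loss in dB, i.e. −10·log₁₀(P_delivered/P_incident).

Γ = (120 + j45.8)/(270 + j45.8), |Γ| = 0.469
|Γ|² = 0.22, so P_del/P_inc = 1 − |Γ|² = 0.78
ML = −10·log₁₀(1 − |Γ|²)

mismatch loss ≈ 1.08 dB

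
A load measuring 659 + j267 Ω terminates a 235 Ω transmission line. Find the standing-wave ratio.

VSWR ≈ 3.32

Γ = (Z_L − Z_0)/(Z_L + Z_0) = (424 + j267)/(894 + j267)
|Γ| = 501/933 = 0.537
VSWR = (1 + |Γ|)/(1 − |Γ|) = 1.54/0.463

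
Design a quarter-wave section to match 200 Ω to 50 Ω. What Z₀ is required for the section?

Z_qwt ≈ 100 Ω

Z_qwt = √(Z_0·R_L) = √(50 × 200) = √10000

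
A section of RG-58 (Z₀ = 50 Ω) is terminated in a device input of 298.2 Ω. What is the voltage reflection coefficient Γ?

Γ = (Z_L − Z_0)/(Z_L + Z_0) = (298.2 − 50)/(298.2 + 50) = 248.2/348.2

Γ = 0.713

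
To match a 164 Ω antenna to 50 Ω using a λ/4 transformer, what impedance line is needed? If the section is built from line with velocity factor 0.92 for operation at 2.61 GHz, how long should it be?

Z_qwt ≈ 90.6 Ω; length ≈ 2.64 cm

Z_qwt = √(Z_0·R_L) = √(50 × 164) = √8200
λ = 0.92·c/f = 0.106 m, so l = λ/4 = 0.0264 m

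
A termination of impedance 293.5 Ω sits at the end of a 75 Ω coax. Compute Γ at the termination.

Γ = 0.593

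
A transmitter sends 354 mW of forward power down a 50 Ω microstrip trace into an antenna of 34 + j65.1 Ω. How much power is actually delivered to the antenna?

|Γ| = |(-16 + j65.1)/(84 + j65.1)| = 0.631
|Γ|² = 0.398
P_refl = |Γ|²·P_inc = 141 mW, P_del = (1 − |Γ|²)·P_inc = 213 mW

P_delivered ≈ 213 mW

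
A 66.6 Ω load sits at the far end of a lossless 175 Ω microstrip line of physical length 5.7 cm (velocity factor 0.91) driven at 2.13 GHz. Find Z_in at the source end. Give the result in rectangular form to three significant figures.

Z_in ≈ 73.9 − j53.2 Ω

λ = v/f = 0.91·c / 2.13 GHz = 0.128 m
βl = 2π·l/λ = 2π × 0.445 = 160°
tan(βl) = tan(160°) = -0.362
Z_in = Z_0·(Z_L + jZ_0·tanβl)/(Z_0 + jZ_L·tanβl)
     = 175·(66.6 − j63.3)/(175 − j24.1)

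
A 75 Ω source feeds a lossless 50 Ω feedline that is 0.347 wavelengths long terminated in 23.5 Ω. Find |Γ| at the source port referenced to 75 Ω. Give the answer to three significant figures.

βl = 2π × 0.347 = 125°
tan(βl) = -1.43
Z_in = Z_0·(Z_L + jZ_0·tanβl)/(Z_0 + jZ_L·tanβl) = 49.3 − j38.4 Ω
Γ_s = (Z_in − Z_s)/(Z_in + Z_s) = (-25.7 − j38.4)/(124 − j38.4), |Γ_s| = 0.355

|Γ| ≈ 0.355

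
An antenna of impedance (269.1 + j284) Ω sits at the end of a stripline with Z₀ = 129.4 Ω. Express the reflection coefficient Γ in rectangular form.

Γ ≈ 0.569 + j0.307

Γ = (Z_L − Z_0)/(Z_L + Z_0) = (139.7 + j284)/(398.5 + j284)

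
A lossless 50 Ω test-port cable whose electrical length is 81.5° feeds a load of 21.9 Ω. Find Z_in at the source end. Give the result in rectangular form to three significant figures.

tan(βl) = tan(81.5°) = 6.69
Z_in = Z_0·(Z_L + jZ_0·tanβl)/(Z_0 + jZ_L·tanβl)
     = 50·(21.9 + j335)/(50 + j147)

Z_in ≈ 105 + j28.2 Ω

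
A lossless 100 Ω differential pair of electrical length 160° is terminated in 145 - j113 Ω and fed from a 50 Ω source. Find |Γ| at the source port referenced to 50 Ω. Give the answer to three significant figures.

|Γ| ≈ 0.682

tan(βl) = -0.364
Z_in = Z_0·(Z_L + jZ_0·tanβl)/(Z_0 + jZ_L·tanβl) = 263 − j18.3 Ω
Γ_s = (Z_in − Z_s)/(Z_in + Z_s) = (213 − j18.3)/(313 − j18.3), |Γ_s| = 0.682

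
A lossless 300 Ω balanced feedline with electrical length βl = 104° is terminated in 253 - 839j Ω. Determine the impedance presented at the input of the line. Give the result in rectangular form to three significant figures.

tan(βl) = tan(104°) = -4.01
Z_in = Z_0·(Z_L + jZ_0·tanβl)/(Z_0 + jZ_L·tanβl)
     = 300·(253 − j2040)/(-3070 − j1010)

Z_in ≈ 37.3 + j188 Ω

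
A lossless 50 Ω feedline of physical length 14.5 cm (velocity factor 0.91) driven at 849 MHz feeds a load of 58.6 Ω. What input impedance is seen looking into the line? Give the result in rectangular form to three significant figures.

Z_in ≈ 56.7 + j5.22 Ω

λ = v/f = 0.91·c / 849 MHz = 0.322 m
βl = 2π·l/λ = 2π × 0.451 = 162°
tan(βl) = tan(162°) = -0.318
Z_in = Z_0·(Z_L + jZ_0·tanβl)/(Z_0 + jZ_L·tanβl)
     = 50·(58.6 − j15.9)/(50 − j18.7)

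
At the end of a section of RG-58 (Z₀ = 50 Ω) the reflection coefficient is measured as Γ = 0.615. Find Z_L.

Z_L = Z_0·(1 + Γ)/(1 − Γ) = 50·(1.61)/(0.385)

Z_L ≈ 210 Ω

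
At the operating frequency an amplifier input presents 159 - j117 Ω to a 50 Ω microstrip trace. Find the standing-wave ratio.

VSWR ≈ 5.02

Γ = (Z_L − Z_0)/(Z_L + Z_0) = (109 − j117)/(209 − j117)
|Γ| = 160/240 = 0.668
VSWR = (1 + |Γ|)/(1 − |Γ|) = 1.67/0.332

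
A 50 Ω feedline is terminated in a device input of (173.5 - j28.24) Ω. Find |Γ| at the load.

Γ = (Z_L − Z_0)/(Z_L + Z_0) = (123.5 − j28.24)/(223.5 − j28.24)
|Γ| = 127/225

|Γ| ≈ 0.562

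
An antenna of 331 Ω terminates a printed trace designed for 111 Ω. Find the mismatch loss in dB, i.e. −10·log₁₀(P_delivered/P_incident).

mismatch loss ≈ 1.24 dB

Γ = (331 − 111)/(331 + 111) = 0.498
|Γ|² = 0.248, so P_del/P_inc = 1 − |Γ|² = 0.752
ML = −10·log₁₀(1 − |Γ|²)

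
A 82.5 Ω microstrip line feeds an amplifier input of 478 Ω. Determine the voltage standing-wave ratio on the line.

Γ = (478 − 82.5)/(478 + 82.5) = 0.706
VSWR = (1 + 0.706)/(1 − 0.706)

VSWR ≈ 5.79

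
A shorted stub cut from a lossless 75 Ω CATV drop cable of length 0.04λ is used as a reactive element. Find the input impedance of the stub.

βl = 2π × 0.04 = 14.4°
tan(βl) = 0.257
For a shorted stub, Z_in = jZ_0·tan(βl)

Z_in ≈ +j19.3 Ω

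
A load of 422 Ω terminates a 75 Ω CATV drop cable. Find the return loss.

RL ≈ 3.12 dB

Γ = (422 − 75)/(422 + 75) = 0.698
RL = −20·log₁₀|Γ| = −20·log₁₀(0.698)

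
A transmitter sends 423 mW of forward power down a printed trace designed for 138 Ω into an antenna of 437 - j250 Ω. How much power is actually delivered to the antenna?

|Γ| = |(299 − j250)/(575 − j250)| = 0.622
|Γ|² = 0.386
P_refl = |Γ|²·P_inc = 163 mW, P_del = (1 − |Γ|²)·P_inc = 260 mW

P_delivered ≈ 260 mW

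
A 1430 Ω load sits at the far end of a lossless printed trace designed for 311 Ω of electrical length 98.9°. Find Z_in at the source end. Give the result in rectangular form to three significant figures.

tan(βl) = tan(98.9°) = -6.39
Z_in = Z_0·(Z_L + jZ_0·tanβl)/(Z_0 + jZ_L·tanβl)
     = 311·(1430 − j1990)/(311 − j9130)

Z_in ≈ 69.2 + j46.3 Ω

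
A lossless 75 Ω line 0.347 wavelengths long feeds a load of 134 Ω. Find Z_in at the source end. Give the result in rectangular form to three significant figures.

βl = 2π × 0.347 = 125°
tan(βl) = tan(125°) = -1.43
Z_in = Z_0·(Z_L + jZ_0·tanβl)/(Z_0 + jZ_L·tanβl)
     = 75·(134 − j107)/(75 − j192)

Z_in ≈ 54.2 + j31.2 Ω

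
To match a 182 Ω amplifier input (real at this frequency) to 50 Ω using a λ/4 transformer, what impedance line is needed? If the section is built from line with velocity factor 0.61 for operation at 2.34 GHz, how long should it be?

Z_qwt ≈ 95.4 Ω; length ≈ 1.96 cm

Z_qwt = √(Z_0·R_L) = √(50 × 182) = √9100
λ = 0.61·c/f = 0.0782 m, so l = λ/4 = 0.0196 m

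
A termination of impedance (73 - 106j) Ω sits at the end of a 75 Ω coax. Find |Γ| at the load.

Γ = (Z_L − Z_0)/(Z_L + Z_0) = (-2 − j106)/(148 − j106)
|Γ| = 106/182

|Γ| ≈ 0.582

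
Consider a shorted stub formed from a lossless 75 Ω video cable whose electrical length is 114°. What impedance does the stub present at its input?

Z_in ≈ −j168 Ω

tan(βl) = -2.25
For a shorted stub, Z_in = jZ_0·tan(βl)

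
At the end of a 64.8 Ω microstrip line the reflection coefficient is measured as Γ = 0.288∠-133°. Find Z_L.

Z_L ≈ 40.3 − j18.5 Ω

Z_L = Z_0·(1 + Γ)/(1 − Γ) = 64.8·(0.804 − j0.211)/(1.2 + j0.211)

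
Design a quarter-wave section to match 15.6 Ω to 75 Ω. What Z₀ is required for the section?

Z_qwt = √(Z_0·R_L) = √(75 × 15.6) = √1170

Z_qwt ≈ 34.2 Ω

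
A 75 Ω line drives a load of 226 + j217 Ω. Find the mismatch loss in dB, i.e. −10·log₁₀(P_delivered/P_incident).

mismatch loss ≈ 3.08 dB

Γ = (151 + j217)/(301 + j217), |Γ| = 0.712
|Γ|² = 0.508, so P_del/P_inc = 1 − |Γ|² = 0.492
ML = −10·log₁₀(1 − |Γ|²)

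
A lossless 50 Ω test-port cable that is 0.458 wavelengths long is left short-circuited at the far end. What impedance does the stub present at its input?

Z_in ≈ −j13.5 Ω

βl = 2π × 0.458 = 165°
tan(βl) = -0.27
For a short-circuited stub, Z_in = jZ_0·tan(βl)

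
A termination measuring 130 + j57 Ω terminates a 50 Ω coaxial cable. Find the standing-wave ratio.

VSWR ≈ 3.17

Γ = (Z_L − Z_0)/(Z_L + Z_0) = (80 + j57)/(180 + j57)
|Γ| = 98.2/189 = 0.52
VSWR = (1 + |Γ|)/(1 − |Γ|) = 1.52/0.48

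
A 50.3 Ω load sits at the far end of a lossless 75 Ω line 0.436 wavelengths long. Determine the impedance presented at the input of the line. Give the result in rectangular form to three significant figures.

βl = 2π × 0.436 = 157°
tan(βl) = tan(157°) = -0.425
Z_in = Z_0·(Z_L + jZ_0·tanβl)/(Z_0 + jZ_L·tanβl)
     = 75·(50.3 − j31.9)/(75 − j21.4)

Z_in ≈ 54.9 − j16.2 Ω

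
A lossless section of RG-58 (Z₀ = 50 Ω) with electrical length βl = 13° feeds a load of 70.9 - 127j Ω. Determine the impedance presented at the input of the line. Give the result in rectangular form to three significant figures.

Z_in ≈ 28.5 − j78.7 Ω

tan(βl) = tan(13°) = 0.231
Z_in = Z_0·(Z_L + jZ_0·tanβl)/(Z_0 + jZ_L·tanβl)
     = 50·(70.9 − j115)/(79.3 + j16.4)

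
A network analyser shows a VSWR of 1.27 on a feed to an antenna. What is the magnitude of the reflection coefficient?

|Γ| ≈ 0.119

|Γ| = (S − 1)/(S + 1) = (1.27 − 1)/(1.27 + 1) = 0.27/2.27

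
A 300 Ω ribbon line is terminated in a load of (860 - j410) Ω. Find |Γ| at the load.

|Γ| ≈ 0.564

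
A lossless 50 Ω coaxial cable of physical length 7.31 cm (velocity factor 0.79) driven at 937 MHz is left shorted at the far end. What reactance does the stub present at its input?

X_in ≈ -200 Ω (capacitive)

λ = v/f = 0.79·c / 937 MHz = 0.253 m
βl = 2π·l/λ = 2π × 0.289 = 104°
tan(βl) = -4
For a shorted stub, Z_in = jZ_0·tan(βl)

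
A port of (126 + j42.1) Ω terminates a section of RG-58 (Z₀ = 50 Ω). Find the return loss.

Γ = (76 + j42.1)/(176 + j42.1), |Γ| = 0.48
RL = −20·log₁₀|Γ| = −20·log₁₀(0.48)

RL ≈ 6.37 dB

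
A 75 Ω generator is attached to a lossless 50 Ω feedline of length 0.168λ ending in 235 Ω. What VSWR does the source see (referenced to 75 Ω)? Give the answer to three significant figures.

βl = 2π × 0.168 = 60.5°
tan(βl) = 1.77
Z_in = Z_0·(Z_L + jZ_0·tanβl)/(Z_0 + jZ_L·tanβl) = 13.8 − j26.6 Ω
Γ_s = (Z_in − Z_s)/(Z_in + Z_s) = (-61.2 − j26.6)/(88.8 − j26.6), |Γ_s| = 0.719
VSWR = (1 + |Γ_s|)/(1 − |Γ_s|)

VSWR ≈ 6.12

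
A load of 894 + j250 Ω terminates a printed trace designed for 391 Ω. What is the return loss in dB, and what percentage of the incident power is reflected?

RL ≈ 7.35 dB; 18.4% of incident power reflected

Γ = (503 + j250)/(1285 + j250), |Γ| = 0.429
RL = −20·log₁₀(0.429) = 7.35 dB
P_refl/P_inc = |Γ|² = 0.184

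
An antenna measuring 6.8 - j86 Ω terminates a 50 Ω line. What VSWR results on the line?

VSWR ≈ 29.2

Γ = (Z_L − Z_0)/(Z_L + Z_0) = (-43.2 − j86)/(56.8 − j86)
|Γ| = 96.2/103 = 0.934
VSWR = (1 + |Γ|)/(1 − |Γ|) = 1.93/0.0662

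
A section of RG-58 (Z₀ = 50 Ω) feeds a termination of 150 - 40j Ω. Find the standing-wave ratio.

Γ = (Z_L − Z_0)/(Z_L + Z_0) = (100 − j40)/(200 − j40)
|Γ| = 108/204 = 0.528
VSWR = (1 + |Γ|)/(1 − |Γ|) = 1.53/0.472

VSWR ≈ 3.24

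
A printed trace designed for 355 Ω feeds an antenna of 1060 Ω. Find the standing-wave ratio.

VSWR ≈ 2.99

Γ = (1060 − 355)/(1060 + 355) = 0.498
VSWR = (1 + 0.498)/(1 − 0.498)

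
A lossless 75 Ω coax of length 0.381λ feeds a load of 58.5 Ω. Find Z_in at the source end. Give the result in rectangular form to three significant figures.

βl = 2π × 0.381 = 137°
tan(βl) = tan(137°) = -0.927
Z_in = Z_0·(Z_L + jZ_0·tanβl)/(Z_0 + jZ_L·tanβl)
     = 75·(58.5 − j69.5)/(75 − j54.2)

Z_in ≈ 71.4 − j17.9 Ω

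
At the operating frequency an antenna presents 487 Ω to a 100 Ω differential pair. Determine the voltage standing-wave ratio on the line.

For a purely resistive load, VSWR = R_L/Z_0 or Z_0/R_L (whichever > 1) = 487/100

VSWR ≈ 4.87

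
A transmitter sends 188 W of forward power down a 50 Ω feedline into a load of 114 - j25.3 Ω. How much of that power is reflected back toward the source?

|Γ| = |(64 − j25.3)/(164 − j25.3)| = 0.415
|Γ|² = 0.172
P_refl = |Γ|²·P_inc = 32.3 W, P_del = (1 − |Γ|²)·P_inc = 156 W

P_reflected ≈ 32.3 W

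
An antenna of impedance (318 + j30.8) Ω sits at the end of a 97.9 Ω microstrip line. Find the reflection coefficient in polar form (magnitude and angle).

Γ ≈ 0.533 ∠ 3.73°

Γ = (Z_L − Z_0)/(Z_L + Z_0) = (220.1 + j30.8)/(415.9 + j30.8)
|Γ| = 222/417 = 0.533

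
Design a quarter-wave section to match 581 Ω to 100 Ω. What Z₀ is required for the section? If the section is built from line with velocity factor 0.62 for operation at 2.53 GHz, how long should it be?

Z_qwt = √(Z_0·R_L) = √(100 × 581) = √58100
λ = 0.62·c/f = 0.0735 m, so l = λ/4 = 0.0184 m

Z_qwt ≈ 241 Ω; length ≈ 1.84 cm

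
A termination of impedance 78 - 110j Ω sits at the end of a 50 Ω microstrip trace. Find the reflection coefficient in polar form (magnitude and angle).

Γ = (Z_L − Z_0)/(Z_L + Z_0) = (28 − j110)/(128 − j110)
|Γ| = 114/169 = 0.673

Γ ≈ 0.673 ∠ -35°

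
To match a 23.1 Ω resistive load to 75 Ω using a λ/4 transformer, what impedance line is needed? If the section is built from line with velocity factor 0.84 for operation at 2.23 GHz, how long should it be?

Z_qwt = √(Z_0·R_L) = √(75 × 23.1) = √1732
λ = 0.84·c/f = 0.113 m, so l = λ/4 = 0.0283 m

Z_qwt ≈ 41.6 Ω; length ≈ 2.83 cm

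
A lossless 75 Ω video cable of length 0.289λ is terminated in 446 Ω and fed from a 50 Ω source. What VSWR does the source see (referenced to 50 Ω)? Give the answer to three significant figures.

VSWR ≈ 4.27

βl = 2π × 0.289 = 104°
tan(βl) = -4
Z_in = Z_0·(Z_L + jZ_0·tanβl)/(Z_0 + jZ_L·tanβl) = 13.4 + j18.2 Ω
Γ_s = (Z_in − Z_s)/(Z_in + Z_s) = (-36.6 + j18.2)/(63.4 + j18.2), |Γ_s| = 0.62
VSWR = (1 + |Γ_s|)/(1 − |Γ_s|)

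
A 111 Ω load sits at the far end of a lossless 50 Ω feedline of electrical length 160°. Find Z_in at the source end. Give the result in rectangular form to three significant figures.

tan(βl) = tan(160°) = -0.364
Z_in = Z_0·(Z_L + jZ_0·tanβl)/(Z_0 + jZ_L·tanβl)
     = 50·(111 − j18.2)/(50 − j40.4)

Z_in ≈ 76.1 + j43.3 Ω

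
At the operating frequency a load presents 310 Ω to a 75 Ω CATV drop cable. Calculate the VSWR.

VSWR ≈ 4.13

Γ = (310 − 75)/(310 + 75) = 0.61
VSWR = (1 + 0.61)/(1 − 0.61)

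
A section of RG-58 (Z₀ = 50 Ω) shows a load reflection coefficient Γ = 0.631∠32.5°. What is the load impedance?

Z_L = Z_0·(1 + Γ)/(1 − Γ) = 50·(1.53 + j0.339)/(0.468 − j0.339)

Z_L ≈ 90.1 + j102 Ω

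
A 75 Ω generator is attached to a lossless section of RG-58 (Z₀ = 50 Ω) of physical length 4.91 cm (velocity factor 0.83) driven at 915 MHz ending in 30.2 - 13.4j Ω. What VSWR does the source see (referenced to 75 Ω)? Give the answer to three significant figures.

λ = v/f = 0.83·c / 915 MHz = 0.272 m
βl = 2π·l/λ = 2π × 0.18 = 65°
tan(βl) = 2.14
Z_in = Z_0·(Z_L + jZ_0·tanβl)/(Z_0 + jZ_L·tanβl) = 40.6 + j26.1 Ω
Γ_s = (Z_in − Z_s)/(Z_in + Z_s) = (-34.4 + j26.1)/(116 + j26.1), |Γ_s| = 0.364
VSWR = (1 + |Γ_s|)/(1 − |Γ_s|)

VSWR ≈ 2.14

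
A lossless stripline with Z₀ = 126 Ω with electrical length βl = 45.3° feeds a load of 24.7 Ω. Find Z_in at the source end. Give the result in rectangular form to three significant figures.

Z_in ≈ 48 + j118 Ω

tan(βl) = tan(45.3°) = 1.01
Z_in = Z_0·(Z_L + jZ_0·tanβl)/(Z_0 + jZ_L·tanβl)
     = 126·(24.7 + j127)/(126 + j25)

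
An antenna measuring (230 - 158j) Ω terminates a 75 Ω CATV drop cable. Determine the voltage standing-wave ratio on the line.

VSWR ≈ 4.62

Γ = (Z_L − Z_0)/(Z_L + Z_0) = (155 − j158)/(305 − j158)
|Γ| = 221/343 = 0.644
VSWR = (1 + |Γ|)/(1 − |Γ|) = 1.64/0.356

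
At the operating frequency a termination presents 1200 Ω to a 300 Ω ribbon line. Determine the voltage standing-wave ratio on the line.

For a purely resistive load, VSWR = R_L/Z_0 or Z_0/R_L (whichever > 1) = 1200/300

VSWR ≈ 4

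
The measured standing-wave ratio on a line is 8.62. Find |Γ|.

|Γ| ≈ 0.792

|Γ| = (S − 1)/(S + 1) = (8.62 − 1)/(8.62 + 1) = 7.62/9.62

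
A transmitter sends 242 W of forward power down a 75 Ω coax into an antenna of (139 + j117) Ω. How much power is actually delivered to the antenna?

|Γ| = |(64 + j117)/(214 + j117)| = 0.547
|Γ|² = 0.299
P_refl = |Γ|²·P_inc = 72.4 W, P_del = (1 − |Γ|²)·P_inc = 170 W

P_delivered ≈ 170 W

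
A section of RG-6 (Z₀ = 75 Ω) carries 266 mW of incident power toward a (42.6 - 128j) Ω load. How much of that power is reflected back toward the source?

P_reflected ≈ 153 mW

|Γ| = |(-32.4 − j128)/(117.6 − j128)| = 0.76
|Γ|² = 0.577
P_refl = |Γ|²·P_inc = 153 mW, P_del = (1 − |Γ|²)·P_inc = 113 mW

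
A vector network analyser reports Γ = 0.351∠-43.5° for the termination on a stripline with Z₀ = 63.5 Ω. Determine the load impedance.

Z_L = Z_0·(1 + Γ)/(1 − Γ) = 63.5·(1.25 − j0.242)/(0.745 + j0.242)

Z_L ≈ 90.7 − j50 Ω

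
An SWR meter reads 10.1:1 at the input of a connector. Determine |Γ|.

|Γ| = (S − 1)/(S + 1) = (10.1 − 1)/(10.1 + 1) = 9.1/11.1

|Γ| ≈ 0.82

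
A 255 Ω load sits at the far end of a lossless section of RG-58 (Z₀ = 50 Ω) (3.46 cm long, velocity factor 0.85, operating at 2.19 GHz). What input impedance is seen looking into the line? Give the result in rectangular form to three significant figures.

Z_in ≈ 10.7 + j14.6 Ω

λ = v/f = 0.85·c / 2.19 GHz = 0.116 m
βl = 2π·l/λ = 2π × 0.297 = 107°
tan(βl) = tan(107°) = -3.28
Z_in = Z_0·(Z_L + jZ_0·tanβl)/(Z_0 + jZ_L·tanβl)
     = 50·(255 − j164)/(50 − j835)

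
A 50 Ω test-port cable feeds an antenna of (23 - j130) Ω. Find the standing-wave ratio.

VSWR ≈ 17.3

Γ = (Z_L − Z_0)/(Z_L + Z_0) = (-27 − j130)/(73 − j130)
|Γ| = 133/149 = 0.891
VSWR = (1 + |Γ|)/(1 − |Γ|) = 1.89/0.109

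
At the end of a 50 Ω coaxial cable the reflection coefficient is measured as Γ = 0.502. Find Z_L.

Z_L ≈ 151 Ω

Z_L = Z_0·(1 + Γ)/(1 − Γ) = 50·(1.5)/(0.498)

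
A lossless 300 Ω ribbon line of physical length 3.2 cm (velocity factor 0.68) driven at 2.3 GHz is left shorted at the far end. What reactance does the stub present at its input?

X_in ≈ -359 Ω (capacitive)

λ = v/f = 0.68·c / 2.3 GHz = 0.0887 m
βl = 2π·l/λ = 2π × 0.361 = 130°
tan(βl) = -1.2
For a shorted stub, Z_in = jZ_0·tan(βl)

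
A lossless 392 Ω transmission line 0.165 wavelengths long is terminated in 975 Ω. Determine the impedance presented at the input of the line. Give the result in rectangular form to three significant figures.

Z_in ≈ 201 − j184 Ω

βl = 2π × 0.165 = 59.4°
tan(βl) = tan(59.4°) = 1.69
Z_in = Z_0·(Z_L + jZ_0·tanβl)/(Z_0 + jZ_L·tanβl)
     = 392·(975 + j663)/(392 + j1650)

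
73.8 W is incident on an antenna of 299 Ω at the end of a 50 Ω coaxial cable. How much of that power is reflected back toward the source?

P_reflected ≈ 37.6 W

Γ = (299 − 50)/(299 + 50) = 0.713
|Γ|² = 0.509
P_refl = |Γ|²·P_inc = 37.6 W, P_del = (1 − |Γ|²)·P_inc = 36.2 W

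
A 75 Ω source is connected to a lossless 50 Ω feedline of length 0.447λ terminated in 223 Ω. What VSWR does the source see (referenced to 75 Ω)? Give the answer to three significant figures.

VSWR ≈ 3.39

βl = 2π × 0.447 = 161°
tan(βl) = -0.346
Z_in = Z_0·(Z_L + jZ_0·tanβl)/(Z_0 + jZ_L·tanβl) = 73.9 + j96.7 Ω
Γ_s = (Z_in − Z_s)/(Z_in + Z_s) = (-1.13 + j96.7)/(149 + j96.7), |Γ_s| = 0.545
VSWR = (1 + |Γ_s|)/(1 − |Γ_s|)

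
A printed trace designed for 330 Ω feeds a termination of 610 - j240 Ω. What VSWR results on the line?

VSWR ≈ 2.23

Γ = (Z_L − Z_0)/(Z_L + Z_0) = (280 − j240)/(940 − j240)
|Γ| = 369/970 = 0.38
VSWR = (1 + |Γ|)/(1 − |Γ|) = 1.38/0.62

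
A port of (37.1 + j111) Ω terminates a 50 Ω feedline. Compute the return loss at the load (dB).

Γ = (-12.9 + j111)/(87.1 + j111), |Γ| = 0.792
RL = −20·log₁₀|Γ| = −20·log₁₀(0.792)

RL ≈ 2.03 dB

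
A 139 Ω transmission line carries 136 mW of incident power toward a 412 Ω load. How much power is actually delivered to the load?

P_delivered ≈ 103 mW

Γ = (412 − 139)/(412 + 139) = 0.495
|Γ|² = 0.245
P_refl = |Γ|²·P_inc = 33.4 mW, P_del = (1 − |Γ|²)·P_inc = 103 mW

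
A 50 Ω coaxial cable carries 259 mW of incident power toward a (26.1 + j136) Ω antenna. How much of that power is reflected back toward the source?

|Γ| = |(-23.9 + j136)/(76.1 + j136)| = 0.886
|Γ|² = 0.785
P_refl = |Γ|²·P_inc = 203 mW, P_del = (1 − |Γ|²)·P_inc = 55.7 mW

P_reflected ≈ 203 mW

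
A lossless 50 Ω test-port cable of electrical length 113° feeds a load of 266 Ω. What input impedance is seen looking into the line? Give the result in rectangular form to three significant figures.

tan(βl) = tan(113°) = -2.36
Z_in = Z_0·(Z_L + jZ_0·tanβl)/(Z_0 + jZ_L·tanβl)
     = 50·(266 − j118)/(50 − j627)

Z_in ≈ 11 + j20.3 Ω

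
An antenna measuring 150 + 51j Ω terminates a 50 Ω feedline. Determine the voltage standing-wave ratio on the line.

VSWR ≈ 3.38

Γ = (Z_L − Z_0)/(Z_L + Z_0) = (100 + j51)/(200 + j51)
|Γ| = 112/206 = 0.544
VSWR = (1 + |Γ|)/(1 − |Γ|) = 1.54/0.456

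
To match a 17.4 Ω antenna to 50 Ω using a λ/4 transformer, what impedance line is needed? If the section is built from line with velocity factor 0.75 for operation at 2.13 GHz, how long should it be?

Z_qwt ≈ 29.5 Ω; length ≈ 2.64 cm

Z_qwt = √(Z_0·R_L) = √(50 × 17.4) = √870
λ = 0.75·c/f = 0.106 m, so l = λ/4 = 0.0264 m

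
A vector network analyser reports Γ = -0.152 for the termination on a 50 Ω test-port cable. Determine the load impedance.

Z_L ≈ 36.8 Ω

Z_L = Z_0·(1 + Γ)/(1 − Γ) = 50·(0.848)/(1.15)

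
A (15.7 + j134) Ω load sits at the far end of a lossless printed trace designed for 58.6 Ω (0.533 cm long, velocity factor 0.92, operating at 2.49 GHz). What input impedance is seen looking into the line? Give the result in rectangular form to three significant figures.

Z_in ≈ 192 + j474 Ω

λ = v/f = 0.92·c / 2.49 GHz = 0.111 m
βl = 2π·l/λ = 2π × 0.0481 = 17.3°
tan(βl) = tan(17.3°) = 0.312
Z_in = Z_0·(Z_L + jZ_0·tanβl)/(Z_0 + jZ_L·tanβl)
     = 58.6·(15.7 + j152)/(16.8 + j4.89)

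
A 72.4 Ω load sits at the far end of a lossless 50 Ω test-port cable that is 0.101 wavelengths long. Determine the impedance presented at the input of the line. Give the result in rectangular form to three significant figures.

Z_in ≈ 52.3 − j18.9 Ω

βl = 2π × 0.101 = 36.4°
tan(βl) = tan(36.4°) = 0.736
Z_in = Z_0·(Z_L + jZ_0·tanβl)/(Z_0 + jZ_L·tanβl)
     = 50·(72.4 + j36.8)/(50 + j53.3)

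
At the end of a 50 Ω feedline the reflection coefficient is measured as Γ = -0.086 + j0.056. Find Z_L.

Z_L = Z_0·(1 + Γ)/(1 − Γ) = 50·(0.914 + j0.056)/(1.09 − j0.056)

Z_L ≈ 41.8 + j4.74 Ω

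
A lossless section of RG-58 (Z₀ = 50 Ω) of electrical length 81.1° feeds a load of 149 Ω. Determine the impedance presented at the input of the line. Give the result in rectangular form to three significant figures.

tan(βl) = tan(81.1°) = 6.39
Z_in = Z_0·(Z_L + jZ_0·tanβl)/(Z_0 + jZ_L·tanβl)
     = 50·(149 + j319)/(50 + j951)

Z_in ≈ 17.1 − j6.93 Ω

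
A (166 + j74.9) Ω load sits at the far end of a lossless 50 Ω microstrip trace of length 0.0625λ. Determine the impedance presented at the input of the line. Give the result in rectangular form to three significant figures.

βl = 2π × 0.0625 = 22.5°
tan(βl) = tan(22.5°) = 0.414
Z_in = Z_0·(Z_L + jZ_0·tanβl)/(Z_0 + jZ_L·tanβl)
     = 50·(166 + j95.6)/(19 + j68.8)

Z_in ≈ 95.6 − j94.3 Ω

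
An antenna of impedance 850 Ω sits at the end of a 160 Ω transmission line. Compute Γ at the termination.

Γ = 0.683

Γ = (Z_L − Z_0)/(Z_L + Z_0) = (850 − 160)/(850 + 160) = 690/1010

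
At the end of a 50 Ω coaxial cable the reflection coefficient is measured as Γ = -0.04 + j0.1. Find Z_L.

Z_L ≈ 45.3 + j9.16 Ω

Z_L = Z_0·(1 + Γ)/(1 − Γ) = 50·(0.96 + j0.1)/(1.04 − j0.1)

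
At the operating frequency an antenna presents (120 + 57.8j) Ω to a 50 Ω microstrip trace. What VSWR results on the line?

VSWR ≈ 3.05

Γ = (Z_L − Z_0)/(Z_L + Z_0) = (70 + j57.8)/(170 + j57.8)
|Γ| = 90.8/180 = 0.506
VSWR = (1 + |Γ|)/(1 − |Γ|) = 1.51/0.494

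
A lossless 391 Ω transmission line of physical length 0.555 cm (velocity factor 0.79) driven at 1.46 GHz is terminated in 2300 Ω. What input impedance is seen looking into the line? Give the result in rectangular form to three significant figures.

λ = v/f = 0.79·c / 1.46 GHz = 0.162 m
βl = 2π·l/λ = 2π × 0.0342 = 12.3°
tan(βl) = tan(12.3°) = 0.218
Z_in = Z_0·(Z_L + jZ_0·tanβl)/(Z_0 + jZ_L·tanβl)
     = 391·(2300 + j85.3)/(391 + j502)

Z_in ≈ 910 − j1080 Ω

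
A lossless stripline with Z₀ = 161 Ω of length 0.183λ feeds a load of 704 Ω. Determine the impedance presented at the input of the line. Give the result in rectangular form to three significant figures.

Z_in ≈ 43.7 − j67.6 Ω

βl = 2π × 0.183 = 65.9°
tan(βl) = tan(65.9°) = 2.23
Z_in = Z_0·(Z_L + jZ_0·tanβl)/(Z_0 + jZ_L·tanβl)
     = 161·(704 + j360)/(161 + j1570)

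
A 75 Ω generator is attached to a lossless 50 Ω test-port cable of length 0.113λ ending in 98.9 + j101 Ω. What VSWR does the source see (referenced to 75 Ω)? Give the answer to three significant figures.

VSWR ≈ 3.58

βl = 2π × 0.113 = 40.7°
tan(βl) = 0.86
Z_in = Z_0·(Z_L + jZ_0·tanβl)/(Z_0 + jZ_L·tanβl) = 50.1 − j79.9 Ω
Γ_s = (Z_in − Z_s)/(Z_in + Z_s) = (-24.9 − j79.9)/(125 − j79.9), |Γ_s| = 0.564
VSWR = (1 + |Γ_s|)/(1 − |Γ_s|)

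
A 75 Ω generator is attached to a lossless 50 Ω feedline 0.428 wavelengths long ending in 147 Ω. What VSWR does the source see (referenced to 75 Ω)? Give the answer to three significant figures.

VSWR ≈ 2.48

βl = 2π × 0.428 = 154°
tan(βl) = -0.486
Z_in = Z_0·(Z_L + jZ_0·tanβl)/(Z_0 + jZ_L·tanβl) = 59.7 + j61.1 Ω
Γ_s = (Z_in − Z_s)/(Z_in + Z_s) = (-15.3 + j61.1)/(135 + j61.1), |Γ_s| = 0.425
VSWR = (1 + |Γ_s|)/(1 − |Γ_s|)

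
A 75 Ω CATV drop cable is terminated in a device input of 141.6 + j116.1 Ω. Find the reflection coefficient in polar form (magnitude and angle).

Γ ≈ 0.545 ∠ 32°

Γ = (Z_L − Z_0)/(Z_L + Z_0) = (66.6 + j116.1)/(216.6 + j116.1)
|Γ| = 134/246 = 0.545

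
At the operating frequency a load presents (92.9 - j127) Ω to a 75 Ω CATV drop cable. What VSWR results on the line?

Γ = (Z_L − Z_0)/(Z_L + Z_0) = (17.9 − j127)/(167.9 − j127)
|Γ| = 128/211 = 0.609
VSWR = (1 + |Γ|)/(1 − |Γ|) = 1.61/0.391

VSWR ≈ 4.12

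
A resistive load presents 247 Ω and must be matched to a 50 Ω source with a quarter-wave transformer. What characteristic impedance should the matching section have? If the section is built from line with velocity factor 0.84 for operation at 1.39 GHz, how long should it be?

Z_qwt = √(Z_0·R_L) = √(50 × 247) = √12350
λ = 0.84·c/f = 0.181 m, so l = λ/4 = 0.0453 m

Z_qwt ≈ 111 Ω; length ≈ 4.53 cm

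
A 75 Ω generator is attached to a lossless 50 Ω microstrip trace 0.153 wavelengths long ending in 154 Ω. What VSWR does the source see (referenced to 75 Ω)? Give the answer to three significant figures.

VSWR ≈ 3.82

βl = 2π × 0.153 = 55.1°
tan(βl) = 1.43
Z_in = Z_0·(Z_L + jZ_0·tanβl)/(Z_0 + jZ_L·tanβl) = 23 − j29.7 Ω
Γ_s = (Z_in − Z_s)/(Z_in + Z_s) = (-52 − j29.7)/(98 − j29.7), |Γ_s| = 0.585
VSWR = (1 + |Γ_s|)/(1 − |Γ_s|)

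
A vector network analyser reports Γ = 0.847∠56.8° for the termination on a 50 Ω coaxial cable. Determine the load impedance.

Z_L ≈ 17.9 + j89.7 Ω

Z_L = Z_0·(1 + Γ)/(1 − Γ) = 50·(1.46 + j0.709)/(0.536 − j0.709)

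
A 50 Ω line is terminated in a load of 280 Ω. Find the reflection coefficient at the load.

Γ = 0.697

Γ = (Z_L − Z_0)/(Z_L + Z_0) = (280 − 50)/(280 + 50) = 230/330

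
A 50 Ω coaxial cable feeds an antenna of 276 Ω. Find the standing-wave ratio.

VSWR ≈ 5.52

For a purely resistive load, VSWR = R_L/Z_0 or Z_0/R_L (whichever > 1) = 276/50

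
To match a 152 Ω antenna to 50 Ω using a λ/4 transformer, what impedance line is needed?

Z_qwt = √(Z_0·R_L) = √(50 × 152) = √7600

Z_qwt ≈ 87.2 Ω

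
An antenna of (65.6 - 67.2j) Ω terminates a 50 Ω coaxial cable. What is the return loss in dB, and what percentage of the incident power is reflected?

Γ = (15.6 − j67.2)/(115.6 − j67.2), |Γ| = 0.516
RL = −20·log₁₀(0.516) = 5.75 dB
P_refl/P_inc = |Γ|² = 0.266

RL ≈ 5.75 dB; 26.6% of incident power reflected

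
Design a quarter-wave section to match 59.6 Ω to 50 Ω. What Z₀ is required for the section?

Z_qwt = √(Z_0·R_L) = √(50 × 59.6) = √2980

Z_qwt ≈ 54.6 Ω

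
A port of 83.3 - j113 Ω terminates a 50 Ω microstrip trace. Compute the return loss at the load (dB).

RL ≈ 3.43 dB

Γ = (33.3 − j113)/(133.3 − j113), |Γ| = 0.674
RL = −20·log₁₀|Γ| = −20·log₁₀(0.674)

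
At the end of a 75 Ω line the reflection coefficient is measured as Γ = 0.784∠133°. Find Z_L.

Z_L ≈ 10.8 + j32 Ω

Z_L = Z_0·(1 + Γ)/(1 − Γ) = 75·(0.465 + j0.573)/(1.53 − j0.573)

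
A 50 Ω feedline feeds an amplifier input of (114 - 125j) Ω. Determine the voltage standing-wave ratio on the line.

VSWR ≈ 5.27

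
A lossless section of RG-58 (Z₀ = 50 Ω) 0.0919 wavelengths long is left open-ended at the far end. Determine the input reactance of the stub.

βl = 2π × 0.0919 = 33.1°
tan(βl) = 0.651
For an open-ended stub, Z_in = −jZ_0·cot(βl) = −jZ_0/tan(βl)

X_in ≈ -76.7 Ω (capacitive)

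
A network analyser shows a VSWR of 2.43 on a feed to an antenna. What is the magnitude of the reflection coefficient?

|Γ| ≈ 0.417

|Γ| = (S − 1)/(S + 1) = (2.43 − 1)/(2.43 + 1) = 1.43/3.43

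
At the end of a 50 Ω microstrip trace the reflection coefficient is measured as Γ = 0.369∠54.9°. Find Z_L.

Z_L = Z_0·(1 + Γ)/(1 − Γ) = 50·(1.21 + j0.302)/(0.788 − j0.302)

Z_L ≈ 60.7 + j42.4 Ω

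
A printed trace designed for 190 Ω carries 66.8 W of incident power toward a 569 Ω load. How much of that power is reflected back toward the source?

Γ = (569 − 190)/(569 + 190) = 0.499
|Γ|² = 0.249
P_refl = |Γ|²·P_inc = 16.7 W, P_del = (1 − |Γ|²)·P_inc = 50.1 W

P_reflected ≈ 16.7 W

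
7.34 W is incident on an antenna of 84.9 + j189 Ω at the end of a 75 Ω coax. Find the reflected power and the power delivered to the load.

P_reflected ≈ 4.29 W; P_delivered ≈ 3.05 W

|Γ| = |(9.9 + j189)/(159.9 + j189)| = 0.764
|Γ|² = 0.584
P_refl = |Γ|²·P_inc = 4.29 W, P_del = (1 − |Γ|²)·P_inc = 3.05 W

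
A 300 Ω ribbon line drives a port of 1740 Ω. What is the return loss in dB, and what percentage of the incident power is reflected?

RL ≈ 3.03 dB; 49.8% of incident power reflected

Γ = (1740 − 300)/(1740 + 300) = 0.706
RL = −20·log₁₀(0.706) = 3.03 dB
P_refl/P_inc = |Γ|² = 0.498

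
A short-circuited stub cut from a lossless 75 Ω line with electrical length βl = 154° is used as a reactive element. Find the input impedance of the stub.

Z_in ≈ −j36.6 Ω

tan(βl) = -0.488
For a short-circuited stub, Z_in = jZ_0·tan(βl)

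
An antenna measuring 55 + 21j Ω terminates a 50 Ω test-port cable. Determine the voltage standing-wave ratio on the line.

VSWR ≈ 1.51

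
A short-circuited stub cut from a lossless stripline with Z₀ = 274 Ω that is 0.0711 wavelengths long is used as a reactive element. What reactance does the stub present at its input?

βl = 2π × 0.0711 = 25.6°
tan(βl) = 0.479
For a short-circuited stub, Z_in = jZ_0·tan(βl)

X_in ≈ 131 Ω (inductive)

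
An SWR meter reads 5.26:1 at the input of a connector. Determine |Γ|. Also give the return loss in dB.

|Γ| ≈ 0.681; return loss ≈ 3.34 dB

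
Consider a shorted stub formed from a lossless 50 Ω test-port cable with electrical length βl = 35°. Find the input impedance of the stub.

Z_in ≈ +j35 Ω

tan(βl) = 0.7
For a shorted stub, Z_in = jZ_0·tan(βl)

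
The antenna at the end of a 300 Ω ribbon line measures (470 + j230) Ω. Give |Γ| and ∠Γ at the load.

Γ = (Z_L − Z_0)/(Z_L + Z_0) = (170 + j230)/(770 + j230)
|Γ| = 286/804 = 0.356

Γ ≈ 0.356 ∠ 36.9°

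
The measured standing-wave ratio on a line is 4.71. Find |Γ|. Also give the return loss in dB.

|Γ| = (S − 1)/(S + 1) = (4.71 − 1)/(4.71 + 1) = 3.71/5.71
RL = −20·log₁₀|Γ| = −20·log₁₀(0.65)

|Γ| ≈ 0.65; return loss ≈ 3.75 dB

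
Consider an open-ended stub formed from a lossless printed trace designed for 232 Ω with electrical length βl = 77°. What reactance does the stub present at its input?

tan(βl) = 4.33
For an open-ended stub, Z_in = −jZ_0·cot(βl) = −jZ_0/tan(βl)

X_in ≈ -53.6 Ω (capacitive)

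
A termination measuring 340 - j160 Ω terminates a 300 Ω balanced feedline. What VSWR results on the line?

VSWR ≈ 1.67

Γ = (Z_L − Z_0)/(Z_L + Z_0) = (40 − j160)/(640 − j160)
|Γ| = 165/660 = 0.25
VSWR = (1 + |Γ|)/(1 − |Γ|) = 1.25/0.75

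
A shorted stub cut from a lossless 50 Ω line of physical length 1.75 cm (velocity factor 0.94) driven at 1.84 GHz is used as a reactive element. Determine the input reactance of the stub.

X_in ≈ 43.6 Ω (inductive)

λ = v/f = 0.94·c / 1.84 GHz = 0.153 m
βl = 2π·l/λ = 2π × 0.114 = 41.1°
tan(βl) = 0.873
For a shorted stub, Z_in = jZ_0·tan(βl)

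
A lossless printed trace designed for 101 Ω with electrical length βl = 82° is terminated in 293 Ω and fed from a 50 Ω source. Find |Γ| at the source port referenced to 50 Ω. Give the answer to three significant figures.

|Γ| ≈ 0.222

tan(βl) = 7.12
Z_in = Z_0·(Z_L + jZ_0·tanβl)/(Z_0 + jZ_L·tanβl) = 35.4 − j12.5 Ω
Γ_s = (Z_in − Z_s)/(Z_in + Z_s) = (-14.6 − j12.5)/(85.4 − j12.5), |Γ_s| = 0.222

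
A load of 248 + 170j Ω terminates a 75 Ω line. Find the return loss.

RL ≈ 3.55 dB

Γ = (173 + j170)/(323 + j170), |Γ| = 0.665
RL = −20·log₁₀|Γ| = −20·log₁₀(0.665)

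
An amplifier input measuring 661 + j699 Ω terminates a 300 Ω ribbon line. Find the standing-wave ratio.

VSWR ≈ 4.92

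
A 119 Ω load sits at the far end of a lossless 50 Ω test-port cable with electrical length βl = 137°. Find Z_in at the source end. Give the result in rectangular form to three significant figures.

tan(βl) = tan(137°) = -0.933
Z_in = Z_0·(Z_L + jZ_0·tanβl)/(Z_0 + jZ_L·tanβl)
     = 50·(119 − j46.6)/(50 − j111)

Z_in ≈ 37.5 + j36.7 Ω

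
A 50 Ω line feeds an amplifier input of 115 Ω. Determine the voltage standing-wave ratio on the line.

VSWR ≈ 2.3

Γ = (115 − 50)/(115 + 50) = 0.394
VSWR = (1 + 0.394)/(1 − 0.394)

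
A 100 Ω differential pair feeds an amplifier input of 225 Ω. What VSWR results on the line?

VSWR ≈ 2.25

For a purely resistive load, VSWR = R_L/Z_0 or Z_0/R_L (whichever > 1) = 225/100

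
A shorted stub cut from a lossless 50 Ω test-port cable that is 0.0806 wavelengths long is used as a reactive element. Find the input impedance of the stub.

Z_in ≈ +j27.7 Ω

βl = 2π × 0.0806 = 29°
tan(βl) = 0.555
For a shorted stub, Z_in = jZ_0·tan(βl)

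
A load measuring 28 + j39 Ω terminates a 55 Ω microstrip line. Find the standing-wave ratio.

VSWR ≈ 3.14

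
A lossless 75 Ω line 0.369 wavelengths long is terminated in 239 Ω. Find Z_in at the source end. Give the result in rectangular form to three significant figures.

Z_in ≈ 40.4 + j57.8 Ω

βl = 2π × 0.369 = 133°
tan(βl) = tan(133°) = -1.08
Z_in = Z_0·(Z_L + jZ_0·tanβl)/(Z_0 + jZ_L·tanβl)
     = 75·(239 − j80.9)/(75 − j258)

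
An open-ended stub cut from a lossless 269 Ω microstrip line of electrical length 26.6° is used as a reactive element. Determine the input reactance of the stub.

tan(βl) = 0.501
For an open-ended stub, Z_in = −jZ_0·cot(βl) = −jZ_0/tan(βl)

X_in ≈ -537 Ω (capacitive)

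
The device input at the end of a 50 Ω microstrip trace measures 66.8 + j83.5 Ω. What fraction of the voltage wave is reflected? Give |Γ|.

|Γ| ≈ 0.593

Γ = (Z_L − Z_0)/(Z_L + Z_0) = (16.8 + j83.5)/(116.8 + j83.5)
|Γ| = 85.2/144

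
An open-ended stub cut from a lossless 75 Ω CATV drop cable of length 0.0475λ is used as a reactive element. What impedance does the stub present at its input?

βl = 2π × 0.0475 = 17.1°
tan(βl) = 0.308
For an open-ended stub, Z_in = −jZ_0·cot(βl) = −jZ_0/tan(βl)

Z_in ≈ −j244 Ω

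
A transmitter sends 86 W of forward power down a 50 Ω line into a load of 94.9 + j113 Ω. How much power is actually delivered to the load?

P_delivered ≈ 48.3 W

|Γ| = |(44.9 + j113)/(144.9 + j113)| = 0.662
|Γ|² = 0.438
P_refl = |Γ|²·P_inc = 37.7 W, P_del = (1 − |Γ|²)·P_inc = 48.3 W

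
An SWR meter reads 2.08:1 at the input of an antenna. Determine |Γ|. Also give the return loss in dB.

|Γ| ≈ 0.351; return loss ≈ 9.1 dB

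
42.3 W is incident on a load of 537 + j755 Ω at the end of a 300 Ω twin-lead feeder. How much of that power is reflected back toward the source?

P_reflected ≈ 20.8 W

|Γ| = |(237 + j755)/(837 + j755)| = 0.702
|Γ|² = 0.493
P_refl = |Γ|²·P_inc = 20.8 W, P_del = (1 − |Γ|²)·P_inc = 21.5 W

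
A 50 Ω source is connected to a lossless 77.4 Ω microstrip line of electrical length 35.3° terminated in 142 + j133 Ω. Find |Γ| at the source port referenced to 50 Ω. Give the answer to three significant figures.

|Γ| ≈ 0.689

tan(βl) = 0.708
Z_in = Z_0·(Z_L + jZ_0·tanβl)/(Z_0 + jZ_L·tanβl) = 123 − j130 Ω
Γ_s = (Z_in − Z_s)/(Z_in + Z_s) = (72.9 − j130)/(173 − j130), |Γ_s| = 0.689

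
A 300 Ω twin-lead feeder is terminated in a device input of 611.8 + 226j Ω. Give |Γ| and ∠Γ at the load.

Γ = (Z_L − Z_0)/(Z_L + Z_0) = (311.8 + j226)/(911.8 + j226)
|Γ| = 385/939 = 0.41

Γ ≈ 0.41 ∠ 22°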